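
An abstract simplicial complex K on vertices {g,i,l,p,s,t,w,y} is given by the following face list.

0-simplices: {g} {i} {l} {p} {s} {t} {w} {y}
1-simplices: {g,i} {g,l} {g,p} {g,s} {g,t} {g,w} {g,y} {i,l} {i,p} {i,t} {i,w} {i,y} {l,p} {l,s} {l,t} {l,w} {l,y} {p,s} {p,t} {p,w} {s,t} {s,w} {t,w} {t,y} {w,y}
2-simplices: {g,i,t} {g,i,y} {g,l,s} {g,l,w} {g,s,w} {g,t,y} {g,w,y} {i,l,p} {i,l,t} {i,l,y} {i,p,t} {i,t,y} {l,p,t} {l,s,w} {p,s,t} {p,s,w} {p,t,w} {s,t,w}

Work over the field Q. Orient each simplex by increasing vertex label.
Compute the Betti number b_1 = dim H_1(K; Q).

n_0=8 n_1=25 n_2=18  [Q]
∂1: piv[gi,gl,gp,gs,gt,gw,gy] rk=7  ker:il,ip,it,iw,iy,lp,ls,lt,lw,ly,ps,pt,pw,st,sw,tw,ty,wy
∂2: piv[git,giy,gls,glw,gsw,gty,gwy,ilp,ilt,ily,ipt,pst,psw,ptw] rk=14  ker:ity,lpt,lsw,stw
b_1=(25−7)−14=4

b_1=4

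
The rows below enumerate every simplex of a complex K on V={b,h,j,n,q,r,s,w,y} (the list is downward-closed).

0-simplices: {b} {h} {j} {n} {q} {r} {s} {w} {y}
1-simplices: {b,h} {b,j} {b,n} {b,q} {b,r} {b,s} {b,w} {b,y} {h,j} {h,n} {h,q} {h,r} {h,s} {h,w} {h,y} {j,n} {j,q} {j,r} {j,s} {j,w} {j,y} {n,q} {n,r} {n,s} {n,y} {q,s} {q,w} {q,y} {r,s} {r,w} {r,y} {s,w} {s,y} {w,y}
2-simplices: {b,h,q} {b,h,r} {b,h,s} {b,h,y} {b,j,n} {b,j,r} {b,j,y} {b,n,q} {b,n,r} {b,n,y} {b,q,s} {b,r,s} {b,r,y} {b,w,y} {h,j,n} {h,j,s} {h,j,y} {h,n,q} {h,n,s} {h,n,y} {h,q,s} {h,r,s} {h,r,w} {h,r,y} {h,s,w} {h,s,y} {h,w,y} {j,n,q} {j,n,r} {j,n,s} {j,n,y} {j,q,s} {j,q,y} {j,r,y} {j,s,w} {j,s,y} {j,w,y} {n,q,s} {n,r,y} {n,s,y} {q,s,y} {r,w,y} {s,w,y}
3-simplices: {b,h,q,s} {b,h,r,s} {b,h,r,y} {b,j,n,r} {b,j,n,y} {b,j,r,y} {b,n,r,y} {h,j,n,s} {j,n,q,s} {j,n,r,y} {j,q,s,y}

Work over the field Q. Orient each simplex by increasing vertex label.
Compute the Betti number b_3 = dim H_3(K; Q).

n_0=9 n_1=34 n_2=43 n_3=11  [Q]
∂1: piv[bh,bj,bn,bq,br,bs,bw,by] rk=8  ker:hj,hn,hq,hr,hs,hw,hy,jn,jq,jr,js,jw,jy,nq,nr,ns,ny,qs,qw,qy,rs,rw,ry,sw,sy,wy
∂2: piv[bhq,bhr,bhs,bhy,bjn,bjr,bjy,bnq,bnr,bny,bqs,brs,bry,bwy,hjn,hjs,hjy,hns,hrw,hsw,hsy,hwy,jnq,jqy,jsw] rk=25  ker:hnq,hny,hqs,hrs,hry,jnr,jns,jny,jqs,jry,jsy,jwy,nqs,nry,nsy,qsy,rwy,swy
∂3: piv[bhqs,bhrs,bhry,bjnr,bjny,bjry,bnry,hjns,jnqs,jqsy] rk=10  ker:jnry
b_3=(11−10)−0=1

b_3=1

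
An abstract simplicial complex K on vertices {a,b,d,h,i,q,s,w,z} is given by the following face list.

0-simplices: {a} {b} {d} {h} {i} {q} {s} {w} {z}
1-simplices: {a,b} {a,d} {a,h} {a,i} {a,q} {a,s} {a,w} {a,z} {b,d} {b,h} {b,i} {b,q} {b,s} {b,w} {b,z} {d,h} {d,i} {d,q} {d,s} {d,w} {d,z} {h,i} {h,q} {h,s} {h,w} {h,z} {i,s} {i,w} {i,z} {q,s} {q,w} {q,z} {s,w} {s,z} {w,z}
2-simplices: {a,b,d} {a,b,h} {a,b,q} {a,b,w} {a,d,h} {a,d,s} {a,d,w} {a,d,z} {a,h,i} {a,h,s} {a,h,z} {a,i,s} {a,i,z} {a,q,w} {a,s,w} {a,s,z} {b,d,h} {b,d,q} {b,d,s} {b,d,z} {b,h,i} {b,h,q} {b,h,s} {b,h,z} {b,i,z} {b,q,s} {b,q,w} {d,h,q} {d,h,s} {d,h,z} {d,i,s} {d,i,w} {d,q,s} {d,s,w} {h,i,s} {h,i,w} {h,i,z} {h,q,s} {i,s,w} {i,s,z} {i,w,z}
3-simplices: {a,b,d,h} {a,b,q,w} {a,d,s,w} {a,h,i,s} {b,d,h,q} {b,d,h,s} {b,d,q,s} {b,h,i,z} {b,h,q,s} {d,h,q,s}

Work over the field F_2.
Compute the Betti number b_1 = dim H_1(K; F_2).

b_1=1

n_0=9 n_1=35 n_2=41 n_3=10  [Z2]
∂1: piv[ab,ad,ah,ai,aq,as,aw,az] rk=8  ker:bd,bh,bi,bq,bs,bw,bz,dh,di,dq,ds,dw,dz,hi,hq,hs,hw,hz,is,iw,iz,qs,qw,qz,sw,sz,wz
∂2: piv[abd,abh,abq,abw,adh,ads,adw,adz,ahi,ahs,ahz,ais,aiz,aqw,asw,asz,bdq,bds,bdz,bhi,bhq,bqs,dis,diw,hiw,iwz] rk=26  ker:bdh,bhs,bhz,biz,bqw,dhq,dhs,dhz,dqs,dsw,his,hiz,hqs,isw,isz
∂3: piv[abdh,abqw,adsw,ahis,bdhq,bdhs,bdqs,bhiz,bhqs] rk=9  ker:dhqs
b_1=(35−8)−26=1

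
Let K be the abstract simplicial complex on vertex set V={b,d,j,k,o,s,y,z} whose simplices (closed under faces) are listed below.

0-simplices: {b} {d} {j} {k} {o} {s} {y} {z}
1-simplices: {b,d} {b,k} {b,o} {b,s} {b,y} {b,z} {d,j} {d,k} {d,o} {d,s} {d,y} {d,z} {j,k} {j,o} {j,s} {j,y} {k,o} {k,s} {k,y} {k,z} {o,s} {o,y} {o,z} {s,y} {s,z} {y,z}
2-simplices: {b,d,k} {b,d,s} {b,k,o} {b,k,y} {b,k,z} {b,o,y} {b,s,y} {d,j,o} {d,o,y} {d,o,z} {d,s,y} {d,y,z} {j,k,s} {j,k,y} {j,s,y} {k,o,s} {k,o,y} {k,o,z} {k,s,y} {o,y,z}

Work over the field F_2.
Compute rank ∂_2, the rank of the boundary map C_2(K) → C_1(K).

n_0=8 n_1=26 n_2=20  [Z2]
∂1: piv[bd,bk,bo,bs,by,bz,dj] rk=7  ker:dk,do,ds,dy,dz,jk,jo,js,jy,ko,ks,ky,kz,os,oy,oz,sy,sz,yz
∂2: piv[bdk,bds,bko,bky,bkz,boy,bsy,djo,doy,doz,dsy,dyz,jks,jky,jsy,kos,koz] rk=17  ker:koy,ksy,oyz
rk∂_2=17

rank∂_2=17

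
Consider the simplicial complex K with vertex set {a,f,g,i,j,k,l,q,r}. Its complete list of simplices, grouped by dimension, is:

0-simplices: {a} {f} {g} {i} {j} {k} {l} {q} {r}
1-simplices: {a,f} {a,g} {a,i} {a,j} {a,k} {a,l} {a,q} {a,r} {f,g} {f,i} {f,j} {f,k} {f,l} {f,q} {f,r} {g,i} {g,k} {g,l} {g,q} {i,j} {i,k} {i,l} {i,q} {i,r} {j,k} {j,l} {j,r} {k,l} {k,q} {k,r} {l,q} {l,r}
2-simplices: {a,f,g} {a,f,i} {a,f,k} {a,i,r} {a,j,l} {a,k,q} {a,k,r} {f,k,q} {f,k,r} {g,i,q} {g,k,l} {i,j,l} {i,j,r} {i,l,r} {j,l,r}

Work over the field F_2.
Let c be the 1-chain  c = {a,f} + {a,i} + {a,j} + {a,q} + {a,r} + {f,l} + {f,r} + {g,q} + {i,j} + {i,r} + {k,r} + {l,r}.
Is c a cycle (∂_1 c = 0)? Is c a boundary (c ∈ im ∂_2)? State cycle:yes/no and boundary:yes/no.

cycle:no boundary:no

n_0=9 n_1=32 n_2=15  [Z2]
∂1: piv[af,ag,ai,aj,ak,al,aq,ar] rk=8  ker:fg,fi,fj,fk,fl,fq,fr,gi,gk,gl,gq,ij,ik,il,iq,ir,jk,jl,jr,kl,kq,kr,lq,lr
∂2: piv[afg,afi,afk,air,ajl,akq,akr,fkq,fkr,giq,gkl,ijl,ijr,ilr] rk=14  ker:jlr
∂1c = {a} + {f} + {g} + {i} + {k} + {r}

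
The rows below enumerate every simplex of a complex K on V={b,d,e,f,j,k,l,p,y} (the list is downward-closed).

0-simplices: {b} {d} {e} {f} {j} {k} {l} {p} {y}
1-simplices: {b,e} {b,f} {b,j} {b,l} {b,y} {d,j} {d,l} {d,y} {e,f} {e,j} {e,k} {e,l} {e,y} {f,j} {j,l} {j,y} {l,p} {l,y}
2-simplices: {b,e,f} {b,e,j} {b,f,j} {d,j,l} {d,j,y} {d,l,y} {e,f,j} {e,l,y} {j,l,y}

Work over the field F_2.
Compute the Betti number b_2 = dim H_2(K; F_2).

n_0=9 n_1=18 n_2=9  [Z2]
∂1: piv[be,bf,bj,bl,by,dj,ek,lp] rk=8  ker:dl,dy,ef,ej,el,ey,fj,jl,jy,ly
∂2: piv[bef,bej,bfj,djl,djy,dly,ely] rk=7  ker:efj,jly
b_2=(9−7)−0=2

b_2=2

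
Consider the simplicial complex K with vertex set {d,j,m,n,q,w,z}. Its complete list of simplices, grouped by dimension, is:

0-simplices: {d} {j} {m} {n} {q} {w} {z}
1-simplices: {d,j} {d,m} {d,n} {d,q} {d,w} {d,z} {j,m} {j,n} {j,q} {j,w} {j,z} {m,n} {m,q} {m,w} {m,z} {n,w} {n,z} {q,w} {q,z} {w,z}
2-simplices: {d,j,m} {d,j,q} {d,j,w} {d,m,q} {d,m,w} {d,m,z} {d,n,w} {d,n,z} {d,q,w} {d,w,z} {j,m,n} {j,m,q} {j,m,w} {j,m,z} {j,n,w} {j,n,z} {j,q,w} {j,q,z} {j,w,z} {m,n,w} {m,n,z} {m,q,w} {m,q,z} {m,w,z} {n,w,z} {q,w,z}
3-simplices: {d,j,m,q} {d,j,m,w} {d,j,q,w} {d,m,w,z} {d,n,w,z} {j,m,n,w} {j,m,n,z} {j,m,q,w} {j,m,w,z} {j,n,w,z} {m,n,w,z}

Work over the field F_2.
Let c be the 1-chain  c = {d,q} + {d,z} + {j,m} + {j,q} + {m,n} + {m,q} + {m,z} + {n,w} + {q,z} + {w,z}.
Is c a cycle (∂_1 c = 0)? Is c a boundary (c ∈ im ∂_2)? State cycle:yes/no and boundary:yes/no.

n_0=7 n_1=20 n_2=26 n_3=11  [Z2]
∂1: piv[dj,dm,dn,dq,dw,dz] rk=6  ker:jm,jn,jq,jw,jz,mn,mq,mw,mz,nw,nz,qw,qz,wz
∂2: piv[djm,djq,djw,dmq,dmw,dmz,dnw,dnz,dqw,dwz,jmn,jmz,jnw,jqz] rk=14  ker:jmq,jmw,jnz,jqw,jwz,mnw,mnz,mqw,mqz,mwz,nwz,qwz
∂3: piv[djmq,djmw,djqw,dmwz,dnwz,jmnw,jmnz,jmqw,jmwz,jnwz] rk=10  ker:mnwz
∂1c = 0
c vs im∂2: reduces to 0 ⇒ boundary

cycle:yes boundary:yes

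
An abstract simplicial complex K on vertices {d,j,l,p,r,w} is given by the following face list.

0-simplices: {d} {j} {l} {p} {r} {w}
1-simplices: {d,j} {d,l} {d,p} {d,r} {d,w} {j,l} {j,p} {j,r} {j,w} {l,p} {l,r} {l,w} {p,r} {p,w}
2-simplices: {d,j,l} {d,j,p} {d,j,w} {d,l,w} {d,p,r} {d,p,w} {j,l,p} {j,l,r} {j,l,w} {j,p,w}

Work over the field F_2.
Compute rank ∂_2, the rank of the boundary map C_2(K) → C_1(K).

n_0=6 n_1=14 n_2=10  [Z2]
∂1: piv[dj,dl,dp,dr,dw] rk=5  ker:jl,jp,jr,jw,lp,lr,lw,pr,pw
∂2: piv[djl,djp,djw,dlw,dpr,dpw,jlp,jlr] rk=8  ker:jlw,jpw
rk∂_2=8

rank∂_2=8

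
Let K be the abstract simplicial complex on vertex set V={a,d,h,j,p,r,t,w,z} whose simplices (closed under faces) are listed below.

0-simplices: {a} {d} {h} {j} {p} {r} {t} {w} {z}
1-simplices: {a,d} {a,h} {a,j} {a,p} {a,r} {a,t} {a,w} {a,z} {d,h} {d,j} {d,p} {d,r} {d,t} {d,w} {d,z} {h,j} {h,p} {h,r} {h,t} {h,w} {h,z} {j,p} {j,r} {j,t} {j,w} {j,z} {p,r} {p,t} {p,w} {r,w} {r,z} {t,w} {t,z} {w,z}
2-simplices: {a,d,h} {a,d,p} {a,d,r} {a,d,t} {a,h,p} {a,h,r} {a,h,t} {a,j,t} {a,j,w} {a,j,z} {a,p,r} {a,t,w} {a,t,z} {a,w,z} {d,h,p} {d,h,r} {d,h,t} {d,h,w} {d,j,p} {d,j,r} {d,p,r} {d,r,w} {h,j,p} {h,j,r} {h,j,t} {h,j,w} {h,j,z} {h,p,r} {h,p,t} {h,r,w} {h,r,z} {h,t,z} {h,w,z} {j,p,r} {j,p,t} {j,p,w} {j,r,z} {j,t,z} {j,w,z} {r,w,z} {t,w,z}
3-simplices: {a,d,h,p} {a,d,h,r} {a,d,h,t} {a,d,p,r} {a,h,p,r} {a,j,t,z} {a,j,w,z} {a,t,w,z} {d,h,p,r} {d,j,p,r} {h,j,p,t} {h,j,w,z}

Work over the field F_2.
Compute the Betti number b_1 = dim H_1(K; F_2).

n_0=9 n_1=34 n_2=41 n_3=12  [Z2]
∂1: piv[ad,ah,aj,ap,ar,at,aw,az] rk=8  ker:dh,dj,dp,dr,dt,dw,dz,hj,hp,hr,ht,hw,hz,jp,jr,jt,jw,jz,pr,pt,pw,rw,rz,tw,tz,wz
∂2: piv[adh,adp,adr,adt,ahp,ahr,aht,ajt,ajw,ajz,apr,atw,atz,awz,dhw,djp,djr,drw,hjp,hjt,hjw,hjz,hpt,hrz,jpw] rk=25  ker:dhp,dhr,dht,dpr,hjr,hpr,hrw,htz,hwz,jpr,jpt,jrz,jtz,jwz,rwz,twz
∂3: piv[adhp,adhr,adht,adpr,ahpr,ajtz,ajwz,atwz,djpr,hjpt,hjwz] rk=11  ker:dhpr
b_1=(34−8)−25=1

b_1=1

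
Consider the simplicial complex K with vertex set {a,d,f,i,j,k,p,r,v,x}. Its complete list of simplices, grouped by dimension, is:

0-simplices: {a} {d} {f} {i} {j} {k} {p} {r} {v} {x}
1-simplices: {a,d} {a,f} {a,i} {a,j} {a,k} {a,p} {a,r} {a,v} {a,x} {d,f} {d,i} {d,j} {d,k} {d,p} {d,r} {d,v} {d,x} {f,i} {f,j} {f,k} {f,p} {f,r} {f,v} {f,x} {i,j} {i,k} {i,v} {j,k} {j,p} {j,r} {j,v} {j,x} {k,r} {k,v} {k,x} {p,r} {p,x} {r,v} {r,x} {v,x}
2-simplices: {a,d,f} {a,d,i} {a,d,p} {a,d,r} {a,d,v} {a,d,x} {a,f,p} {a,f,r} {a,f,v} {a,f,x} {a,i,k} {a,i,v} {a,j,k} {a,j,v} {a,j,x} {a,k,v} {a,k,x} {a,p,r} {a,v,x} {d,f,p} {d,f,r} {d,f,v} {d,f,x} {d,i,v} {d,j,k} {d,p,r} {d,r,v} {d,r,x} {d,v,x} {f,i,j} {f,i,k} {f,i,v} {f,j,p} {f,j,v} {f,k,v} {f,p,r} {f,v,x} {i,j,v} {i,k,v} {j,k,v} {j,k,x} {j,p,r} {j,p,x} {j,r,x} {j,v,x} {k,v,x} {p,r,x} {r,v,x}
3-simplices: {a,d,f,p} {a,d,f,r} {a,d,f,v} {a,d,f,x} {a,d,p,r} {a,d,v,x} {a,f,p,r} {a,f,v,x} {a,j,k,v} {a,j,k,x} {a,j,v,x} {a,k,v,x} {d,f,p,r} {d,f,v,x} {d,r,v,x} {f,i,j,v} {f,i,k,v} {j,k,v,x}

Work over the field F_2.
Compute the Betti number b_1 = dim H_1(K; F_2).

n_0=10 n_1=40 n_2=48 n_3=18  [Z2]
∂1: piv[ad,af,ai,aj,ak,ap,ar,av,ax] rk=9  ker:df,di,dj,dk,dp,dr,dv,dx,fi,fj,fk,fp,fr,fv,fx,ij,ik,iv,jk,jp,jr,jv,jx,kr,kv,kx,pr,px,rv,rx,vx
∂2: piv[adf,adi,adp,adr,adv,adx,afp,afr,afv,afx,aik,aiv,ajk,ajv,ajx,akv,akx,apr,avx,djk,drv,drx,fij,fik,fiv,fjp,fjv,jpr,jpx] rk=29  ker:dfp,dfr,dfv,dfx,div,dpr,dvx,fkv,fpr,fvx,ijv,ikv,jkv,jkx,jrx,jvx,kvx,prx,rvx
∂3: piv[adfp,adfr,adfv,adfx,adpr,advx,afpr,afvx,ajkv,ajkx,ajvx,akvx,drvx,fijv,fikv] rk=15  ker:dfpr,dfvx,jkvx
b_1=(40−9)−29=2

b_1=2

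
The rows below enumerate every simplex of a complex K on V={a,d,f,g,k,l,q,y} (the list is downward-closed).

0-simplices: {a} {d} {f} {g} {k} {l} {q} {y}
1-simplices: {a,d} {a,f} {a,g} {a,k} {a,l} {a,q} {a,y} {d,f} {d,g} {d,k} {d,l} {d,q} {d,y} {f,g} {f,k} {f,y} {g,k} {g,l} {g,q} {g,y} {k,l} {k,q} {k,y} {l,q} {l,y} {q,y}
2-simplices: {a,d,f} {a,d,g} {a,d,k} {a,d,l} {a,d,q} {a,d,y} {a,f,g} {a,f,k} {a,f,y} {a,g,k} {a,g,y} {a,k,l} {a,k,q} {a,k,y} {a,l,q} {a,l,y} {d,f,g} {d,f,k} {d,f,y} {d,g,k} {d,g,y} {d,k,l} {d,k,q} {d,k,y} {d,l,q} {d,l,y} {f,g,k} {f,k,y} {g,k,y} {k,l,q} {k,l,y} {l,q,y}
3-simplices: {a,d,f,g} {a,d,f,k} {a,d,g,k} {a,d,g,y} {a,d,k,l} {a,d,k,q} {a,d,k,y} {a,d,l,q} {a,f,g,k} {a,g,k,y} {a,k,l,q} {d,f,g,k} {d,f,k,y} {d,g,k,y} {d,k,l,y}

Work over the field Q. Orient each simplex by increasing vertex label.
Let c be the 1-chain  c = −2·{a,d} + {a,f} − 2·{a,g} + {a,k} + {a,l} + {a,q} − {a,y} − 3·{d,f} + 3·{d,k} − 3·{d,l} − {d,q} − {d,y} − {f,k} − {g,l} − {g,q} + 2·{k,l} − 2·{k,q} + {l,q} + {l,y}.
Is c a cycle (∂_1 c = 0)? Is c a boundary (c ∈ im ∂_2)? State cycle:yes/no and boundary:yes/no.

n_0=8 n_1=26 n_2=32 n_3=15  [Q]
∂1: piv[ad,af,ag,ak,al,aq,ay] rk=7  ker:df,dg,dk,dl,dq,dy,fg,fk,fy,gk,gl,gq,gy,kl,kq,ky,lq,ly,qy
∂2: piv[adf,adg,adk,adl,adq,ady,afg,afk,afy,agk,agy,akl,akq,aky,alq,aly,lqy] rk=17  ker:dfg,dfk,dfy,dgk,dgy,dkl,dkq,dky,dlq,dly,fgk,fky,gky,klq,kly
∂3: piv[adfg,adfk,adgk,adgy,adkl,adkq,adky,adlq,afgk,agky,aklq,dfky,dkly] rk=13  ker:dfgk,dgky
∂1c = {a} + 3·{d} − {f} + 3·{k} − 3·{l} − 2·{q} − {y}

cycle:no boundary:no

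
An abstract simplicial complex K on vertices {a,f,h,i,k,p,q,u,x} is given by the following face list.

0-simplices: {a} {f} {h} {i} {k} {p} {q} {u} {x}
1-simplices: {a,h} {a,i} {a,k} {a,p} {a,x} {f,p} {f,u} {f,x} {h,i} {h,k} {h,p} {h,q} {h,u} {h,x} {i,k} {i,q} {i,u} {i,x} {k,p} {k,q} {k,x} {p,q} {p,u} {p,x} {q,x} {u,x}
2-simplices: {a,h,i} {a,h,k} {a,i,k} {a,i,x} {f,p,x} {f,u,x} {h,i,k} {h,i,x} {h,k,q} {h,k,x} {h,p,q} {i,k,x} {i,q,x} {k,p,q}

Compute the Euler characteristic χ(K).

n_0=9 n_1=26 n_2=14
χ=+9−26+14=-3

χ(K)=-3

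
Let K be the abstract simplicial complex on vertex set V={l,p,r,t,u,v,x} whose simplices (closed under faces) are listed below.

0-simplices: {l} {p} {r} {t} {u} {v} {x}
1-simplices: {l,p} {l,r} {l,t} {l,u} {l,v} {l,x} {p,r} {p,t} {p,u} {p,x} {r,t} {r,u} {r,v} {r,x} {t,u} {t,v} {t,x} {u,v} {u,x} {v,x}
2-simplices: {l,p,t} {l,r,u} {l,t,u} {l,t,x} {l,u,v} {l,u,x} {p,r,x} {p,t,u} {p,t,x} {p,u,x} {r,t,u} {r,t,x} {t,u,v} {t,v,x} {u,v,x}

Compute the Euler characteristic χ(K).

χ(K)=2

n_0=7 n_1=20 n_2=15
χ=+7−20+15=2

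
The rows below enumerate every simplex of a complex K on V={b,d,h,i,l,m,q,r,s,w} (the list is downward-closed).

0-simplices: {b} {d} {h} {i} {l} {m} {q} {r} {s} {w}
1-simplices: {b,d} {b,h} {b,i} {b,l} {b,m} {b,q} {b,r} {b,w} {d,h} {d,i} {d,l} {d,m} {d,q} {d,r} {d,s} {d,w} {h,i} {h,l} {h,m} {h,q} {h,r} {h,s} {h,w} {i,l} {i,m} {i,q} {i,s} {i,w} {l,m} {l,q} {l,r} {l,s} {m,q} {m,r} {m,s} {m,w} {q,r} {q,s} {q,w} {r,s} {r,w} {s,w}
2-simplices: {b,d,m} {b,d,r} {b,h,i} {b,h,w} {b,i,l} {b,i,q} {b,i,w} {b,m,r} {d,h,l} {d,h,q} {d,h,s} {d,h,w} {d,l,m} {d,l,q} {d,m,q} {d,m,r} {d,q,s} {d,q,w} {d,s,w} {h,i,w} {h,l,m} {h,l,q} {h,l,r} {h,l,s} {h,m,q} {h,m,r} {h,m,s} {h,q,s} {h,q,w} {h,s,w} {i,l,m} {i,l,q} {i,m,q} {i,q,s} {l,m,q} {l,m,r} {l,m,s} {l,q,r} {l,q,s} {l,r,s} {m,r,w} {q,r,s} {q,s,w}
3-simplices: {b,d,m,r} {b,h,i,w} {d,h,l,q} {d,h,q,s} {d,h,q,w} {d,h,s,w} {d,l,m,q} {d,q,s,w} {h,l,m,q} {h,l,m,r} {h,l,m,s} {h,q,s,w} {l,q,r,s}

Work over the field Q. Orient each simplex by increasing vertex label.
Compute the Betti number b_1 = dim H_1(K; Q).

n_0=10 n_1=42 n_2=43 n_3=13  [Q]
∂1: piv[bd,bh,bi,bl,bm,bq,br,bw,ds] rk=9  ker:dh,di,dl,dm,dq,dr,dw,hi,hl,hm,hq,hr,hs,hw,il,im,iq,is,iw,lm,lq,lr,ls,mq,mr,ms,mw,qr,qs,qw,rs,rw,sw
∂2: piv[bdm,bdr,bhi,bhw,bil,biq,biw,bmr,dhl,dhq,dhs,dhw,dlm,dlq,dmq,dqs,dqw,dsw,hlm,hlr,hls,hmr,hms,ilm,ilq,iqs,lqr,lrs,mrw] rk=29  ker:dmr,hiw,hlq,hmq,hqs,hqw,hsw,imq,lmq,lmr,lms,lqs,qrs,qsw
∂3: piv[bdmr,bhiw,dhlq,dhqs,dhqw,dhsw,dlmq,dqsw,hlmq,hlmr,hlms,lqrs] rk=12  ker:hqsw
b_1=(42−9)−29=4

b_1=4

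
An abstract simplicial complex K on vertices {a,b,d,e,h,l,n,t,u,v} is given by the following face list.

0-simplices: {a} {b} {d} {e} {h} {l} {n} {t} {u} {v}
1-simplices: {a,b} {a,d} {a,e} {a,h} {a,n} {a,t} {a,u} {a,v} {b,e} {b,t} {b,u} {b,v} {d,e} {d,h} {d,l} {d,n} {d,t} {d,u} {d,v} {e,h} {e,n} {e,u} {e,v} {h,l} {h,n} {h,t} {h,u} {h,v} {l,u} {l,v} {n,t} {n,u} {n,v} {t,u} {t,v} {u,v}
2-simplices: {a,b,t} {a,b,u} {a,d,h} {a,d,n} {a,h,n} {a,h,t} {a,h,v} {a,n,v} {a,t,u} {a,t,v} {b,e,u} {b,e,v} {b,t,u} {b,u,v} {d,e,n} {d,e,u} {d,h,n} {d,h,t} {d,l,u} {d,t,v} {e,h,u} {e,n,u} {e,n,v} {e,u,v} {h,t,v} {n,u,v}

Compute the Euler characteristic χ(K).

n_0=10 n_1=36 n_2=26
χ=+10−36+26=0

χ(K)=0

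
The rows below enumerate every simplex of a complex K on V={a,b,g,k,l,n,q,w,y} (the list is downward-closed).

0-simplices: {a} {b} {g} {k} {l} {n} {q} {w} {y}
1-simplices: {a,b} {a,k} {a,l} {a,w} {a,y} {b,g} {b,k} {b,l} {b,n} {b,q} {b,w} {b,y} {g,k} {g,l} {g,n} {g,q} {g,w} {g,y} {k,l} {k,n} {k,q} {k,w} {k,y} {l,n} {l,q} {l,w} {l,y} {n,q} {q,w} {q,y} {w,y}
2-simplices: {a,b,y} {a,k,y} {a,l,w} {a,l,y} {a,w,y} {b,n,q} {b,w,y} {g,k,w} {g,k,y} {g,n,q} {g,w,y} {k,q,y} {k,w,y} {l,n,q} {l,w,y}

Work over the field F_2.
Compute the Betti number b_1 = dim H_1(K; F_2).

n_0=9 n_1=31 n_2=15  [Z2]
∂1: piv[ab,ak,al,aw,ay,bg,bn,bq] rk=8  ker:bk,bl,bw,by,gk,gl,gn,gq,gw,gy,kl,kn,kq,kw,ky,ln,lq,lw,ly,nq,qw,qy,wy
∂2: piv[aby,aky,alw,aly,awy,bnq,bwy,gkw,gky,gnq,gwy,kqy,lnq] rk=13  ker:kwy,lwy
b_1=(31−8)−13=10

b_1=10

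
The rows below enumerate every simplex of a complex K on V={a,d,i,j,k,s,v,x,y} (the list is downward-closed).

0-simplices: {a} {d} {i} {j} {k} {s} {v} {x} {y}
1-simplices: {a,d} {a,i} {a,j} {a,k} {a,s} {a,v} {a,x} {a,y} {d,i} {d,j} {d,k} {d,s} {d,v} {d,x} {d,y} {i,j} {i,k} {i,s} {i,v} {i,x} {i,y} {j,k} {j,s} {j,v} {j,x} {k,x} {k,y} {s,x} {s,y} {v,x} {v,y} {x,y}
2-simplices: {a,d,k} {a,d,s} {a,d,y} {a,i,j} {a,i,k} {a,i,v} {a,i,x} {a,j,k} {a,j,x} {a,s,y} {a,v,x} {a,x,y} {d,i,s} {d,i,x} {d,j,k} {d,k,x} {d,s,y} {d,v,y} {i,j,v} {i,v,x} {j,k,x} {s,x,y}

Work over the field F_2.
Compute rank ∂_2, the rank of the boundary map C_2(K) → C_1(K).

n_0=9 n_1=32 n_2=22  [Z2]
∂1: piv[ad,ai,aj,ak,as,av,ax,ay] rk=8  ker:di,dj,dk,ds,dv,dx,dy,ij,ik,is,iv,ix,iy,jk,js,jv,jx,kx,ky,sx,sy,vx,vy,xy
∂2: piv[adk,ads,ady,aij,aik,aiv,aix,ajk,ajx,asy,avx,axy,dis,dix,djk,dkx,dvy,ijv,jkx,sxy] rk=20  ker:dsy,ivx
rk∂_2=20

rank∂_2=20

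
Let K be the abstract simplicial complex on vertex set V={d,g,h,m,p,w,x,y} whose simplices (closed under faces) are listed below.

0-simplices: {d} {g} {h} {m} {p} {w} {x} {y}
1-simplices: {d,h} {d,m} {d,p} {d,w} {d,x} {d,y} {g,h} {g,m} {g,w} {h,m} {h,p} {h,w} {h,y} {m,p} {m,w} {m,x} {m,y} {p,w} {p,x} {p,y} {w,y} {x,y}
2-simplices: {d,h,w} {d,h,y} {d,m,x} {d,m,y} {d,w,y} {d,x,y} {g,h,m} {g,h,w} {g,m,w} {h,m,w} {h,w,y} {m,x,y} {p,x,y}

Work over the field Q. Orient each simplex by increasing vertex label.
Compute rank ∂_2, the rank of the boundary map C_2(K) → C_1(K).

n_0=8 n_1=22 n_2=13  [Q]
∂1: piv[dh,dm,dp,dw,dx,dy,gh] rk=7  ker:gm,gw,hm,hp,hw,hy,mp,mw,mx,my,pw,px,py,wy,xy
∂2: piv[dhw,dhy,dmx,dmy,dwy,dxy,ghm,ghw,gmw,pxy] rk=10  ker:hmw,hwy,mxy
rk∂_2=10

rank∂_2=10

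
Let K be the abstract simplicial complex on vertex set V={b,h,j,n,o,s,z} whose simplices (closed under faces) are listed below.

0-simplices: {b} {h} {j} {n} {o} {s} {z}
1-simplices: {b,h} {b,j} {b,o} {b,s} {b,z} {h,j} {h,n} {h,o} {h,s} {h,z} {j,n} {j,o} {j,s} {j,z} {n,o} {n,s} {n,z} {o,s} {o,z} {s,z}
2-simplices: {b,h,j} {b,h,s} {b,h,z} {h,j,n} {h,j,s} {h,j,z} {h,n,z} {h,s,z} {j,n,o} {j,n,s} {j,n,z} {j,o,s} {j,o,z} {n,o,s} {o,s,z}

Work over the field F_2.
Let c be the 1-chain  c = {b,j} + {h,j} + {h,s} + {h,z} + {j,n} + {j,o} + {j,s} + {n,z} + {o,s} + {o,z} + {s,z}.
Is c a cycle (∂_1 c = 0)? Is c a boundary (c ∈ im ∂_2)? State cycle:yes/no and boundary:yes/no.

cycle:no boundary:no

n_0=7 n_1=20 n_2=15  [Z2]
∂1: piv[bh,bj,bo,bs,bz,hn] rk=6  ker:hj,ho,hs,hz,jn,jo,js,jz,no,ns,nz,os,oz,sz
∂2: piv[bhj,bhs,bhz,hjn,hjs,hjz,hnz,hsz,jno,jns,jos,joz] rk=12  ker:jnz,nos,osz
∂1c = {b} + {h} + {j} + {o}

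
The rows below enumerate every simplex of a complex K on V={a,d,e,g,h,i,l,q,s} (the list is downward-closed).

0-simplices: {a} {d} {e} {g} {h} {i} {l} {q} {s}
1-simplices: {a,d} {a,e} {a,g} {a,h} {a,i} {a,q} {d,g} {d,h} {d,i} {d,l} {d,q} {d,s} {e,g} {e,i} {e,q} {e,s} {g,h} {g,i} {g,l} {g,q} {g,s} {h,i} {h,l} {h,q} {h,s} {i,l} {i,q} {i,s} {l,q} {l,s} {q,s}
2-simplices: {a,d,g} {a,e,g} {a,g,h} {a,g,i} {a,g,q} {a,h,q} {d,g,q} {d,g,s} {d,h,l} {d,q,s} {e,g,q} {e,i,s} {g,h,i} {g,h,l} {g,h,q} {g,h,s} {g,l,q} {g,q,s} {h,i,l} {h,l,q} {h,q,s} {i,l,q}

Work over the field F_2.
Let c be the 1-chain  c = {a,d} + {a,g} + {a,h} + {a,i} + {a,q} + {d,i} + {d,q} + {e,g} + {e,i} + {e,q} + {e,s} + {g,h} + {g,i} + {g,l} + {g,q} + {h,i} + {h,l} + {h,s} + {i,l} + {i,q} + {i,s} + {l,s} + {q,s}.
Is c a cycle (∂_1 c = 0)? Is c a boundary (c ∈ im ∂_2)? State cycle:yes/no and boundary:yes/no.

n_0=9 n_1=31 n_2=22  [Z2]
∂1: piv[ad,ae,ag,ah,ai,aq,dl,ds] rk=8  ker:dg,dh,di,dq,eg,ei,eq,es,gh,gi,gl,gq,gs,hi,hl,hq,hs,il,iq,is,lq,ls,qs
∂2: piv[adg,aeg,agh,agi,agq,ahq,dgq,dgs,dhl,dqs,egq,eis,ghi,ghl,ghs,glq,hil,ilq] rk=18  ker:ghq,gqs,hlq,hqs
∂1c = {a} + {d} + {h} + {s}

cycle:no boundary:no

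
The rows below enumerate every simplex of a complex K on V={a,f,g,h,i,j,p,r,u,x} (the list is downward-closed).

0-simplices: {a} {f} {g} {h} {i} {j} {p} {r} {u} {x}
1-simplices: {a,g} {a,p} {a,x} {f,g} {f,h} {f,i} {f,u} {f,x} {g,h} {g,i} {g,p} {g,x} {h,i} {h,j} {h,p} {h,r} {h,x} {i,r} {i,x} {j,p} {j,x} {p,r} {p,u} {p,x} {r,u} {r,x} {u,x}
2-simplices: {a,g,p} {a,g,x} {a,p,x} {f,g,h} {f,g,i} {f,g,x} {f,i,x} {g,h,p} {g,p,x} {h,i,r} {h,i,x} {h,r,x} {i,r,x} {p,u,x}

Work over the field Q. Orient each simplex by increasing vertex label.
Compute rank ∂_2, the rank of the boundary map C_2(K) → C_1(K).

rank∂_2=12

n_0=10 n_1=27 n_2=14  [Q]
∂1: piv[ag,ap,ax,fg,fh,fi,fu,hj,hr] rk=9  ker:fx,gh,gi,gp,gx,hi,hp,hx,ir,ix,jp,jx,pr,pu,px,ru,rx,ux
∂2: piv[agp,agx,apx,fgh,fgi,fgx,fix,ghp,hir,hix,hrx,pux] rk=12  ker:gpx,irx
rk∂_2=12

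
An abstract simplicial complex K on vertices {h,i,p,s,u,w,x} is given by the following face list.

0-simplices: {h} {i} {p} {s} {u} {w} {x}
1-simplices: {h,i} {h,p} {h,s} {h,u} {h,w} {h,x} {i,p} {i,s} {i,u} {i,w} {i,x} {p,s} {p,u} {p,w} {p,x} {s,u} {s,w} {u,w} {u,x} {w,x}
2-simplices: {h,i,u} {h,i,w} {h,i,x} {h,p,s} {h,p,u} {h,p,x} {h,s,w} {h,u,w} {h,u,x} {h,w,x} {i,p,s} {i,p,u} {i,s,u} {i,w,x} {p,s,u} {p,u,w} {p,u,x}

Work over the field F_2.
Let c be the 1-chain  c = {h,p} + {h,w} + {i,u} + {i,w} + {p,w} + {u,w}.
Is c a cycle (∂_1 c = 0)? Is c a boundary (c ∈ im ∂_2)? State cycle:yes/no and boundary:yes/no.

cycle:yes boundary:yes

n_0=7 n_1=20 n_2=17  [Z2]
∂1: piv[hi,hp,hs,hu,hw,hx] rk=6  ker:ip,is,iu,iw,ix,ps,pu,pw,px,su,sw,uw,ux,wx
∂2: piv[hiu,hiw,hix,hps,hpu,hpx,hsw,huw,hux,hwx,ips,ipu,isu,puw] rk=14  ker:iwx,psu,pux
∂1c = 0
c vs im∂2: reduces to 0 ⇒ boundary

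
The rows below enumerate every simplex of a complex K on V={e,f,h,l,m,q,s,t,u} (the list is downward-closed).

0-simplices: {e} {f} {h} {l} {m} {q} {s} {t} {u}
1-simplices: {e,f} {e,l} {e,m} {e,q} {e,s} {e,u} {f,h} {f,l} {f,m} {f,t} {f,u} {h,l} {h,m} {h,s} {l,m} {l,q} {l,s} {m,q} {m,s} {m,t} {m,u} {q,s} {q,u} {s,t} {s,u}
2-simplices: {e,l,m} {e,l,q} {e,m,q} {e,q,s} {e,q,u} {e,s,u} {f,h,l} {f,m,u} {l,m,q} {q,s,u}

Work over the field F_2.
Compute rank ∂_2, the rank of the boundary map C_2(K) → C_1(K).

n_0=9 n_1=25 n_2=10  [Z2]
∂1: piv[ef,el,em,eq,es,eu,fh,ft] rk=8  ker:fl,fm,fu,hl,hm,hs,lm,lq,ls,mq,ms,mt,mu,qs,qu,st,su
∂2: piv[elm,elq,emq,eqs,equ,esu,fhl,fmu] rk=8  ker:lmq,qsu
rk∂_2=8

rank∂_2=8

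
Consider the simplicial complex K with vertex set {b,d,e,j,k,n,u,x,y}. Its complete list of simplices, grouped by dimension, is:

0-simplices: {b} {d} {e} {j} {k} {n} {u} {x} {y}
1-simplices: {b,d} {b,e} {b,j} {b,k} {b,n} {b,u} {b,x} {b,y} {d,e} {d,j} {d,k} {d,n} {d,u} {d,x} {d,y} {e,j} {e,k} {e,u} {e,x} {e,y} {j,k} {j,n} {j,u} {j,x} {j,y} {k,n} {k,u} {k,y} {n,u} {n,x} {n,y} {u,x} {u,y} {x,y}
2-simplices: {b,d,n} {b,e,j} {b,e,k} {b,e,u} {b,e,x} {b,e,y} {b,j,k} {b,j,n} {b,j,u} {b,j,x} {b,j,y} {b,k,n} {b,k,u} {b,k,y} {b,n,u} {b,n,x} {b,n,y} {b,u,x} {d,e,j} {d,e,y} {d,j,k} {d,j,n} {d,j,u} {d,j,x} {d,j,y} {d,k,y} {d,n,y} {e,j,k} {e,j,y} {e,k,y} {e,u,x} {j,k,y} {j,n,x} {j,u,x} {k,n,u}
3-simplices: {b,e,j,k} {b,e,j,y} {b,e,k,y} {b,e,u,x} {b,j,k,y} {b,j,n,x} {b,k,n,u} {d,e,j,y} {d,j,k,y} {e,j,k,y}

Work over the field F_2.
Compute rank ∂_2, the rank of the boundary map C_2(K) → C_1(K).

rank∂_2=24

n_0=9 n_1=34 n_2=35 n_3=10  [Z2]
∂1: piv[bd,be,bj,bk,bn,bu,bx,by] rk=8  ker:de,dj,dk,dn,du,dx,dy,ej,ek,eu,ex,ey,jk,jn,ju,jx,jy,kn,ku,ky,nu,nx,ny,ux,uy,xy
∂2: piv[bdn,bej,bek,beu,bex,bey,bjk,bjn,bju,bjx,bjy,bkn,bku,bky,bnu,bnx,bny,bux,dej,dey,djk,djn,dju,djx] rk=24  ker:djy,dky,dny,ejk,ejy,eky,eux,jky,jnx,jux,knu
∂3: piv[bejk,bejy,beky,beux,bjky,bjnx,bknu,dejy,djky] rk=9  ker:ejky
rk∂_2=24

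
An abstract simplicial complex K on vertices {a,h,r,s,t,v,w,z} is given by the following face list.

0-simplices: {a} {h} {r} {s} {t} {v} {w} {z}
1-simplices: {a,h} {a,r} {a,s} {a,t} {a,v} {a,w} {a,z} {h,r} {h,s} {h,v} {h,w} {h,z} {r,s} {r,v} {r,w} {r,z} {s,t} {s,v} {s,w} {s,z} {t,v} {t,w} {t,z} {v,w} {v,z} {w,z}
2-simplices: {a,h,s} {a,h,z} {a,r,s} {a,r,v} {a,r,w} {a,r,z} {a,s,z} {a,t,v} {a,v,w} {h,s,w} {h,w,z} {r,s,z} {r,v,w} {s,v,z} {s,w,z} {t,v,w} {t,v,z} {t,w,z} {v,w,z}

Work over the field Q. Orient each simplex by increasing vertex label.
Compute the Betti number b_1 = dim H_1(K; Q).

n_0=8 n_1=26 n_2=19  [Q]
∂1: piv[ah,ar,as,at,av,aw,az] rk=7  ker:hr,hs,hv,hw,hz,rs,rv,rw,rz,st,sv,sw,sz,tv,tw,tz,vw,vz,wz
∂2: piv[ahs,ahz,ars,arv,arw,arz,asz,atv,avw,hsw,hwz,svz,tvw,tvz,twz] rk=15  ker:rsz,rvw,swz,vwz
b_1=(26−7)−15=4

b_1=4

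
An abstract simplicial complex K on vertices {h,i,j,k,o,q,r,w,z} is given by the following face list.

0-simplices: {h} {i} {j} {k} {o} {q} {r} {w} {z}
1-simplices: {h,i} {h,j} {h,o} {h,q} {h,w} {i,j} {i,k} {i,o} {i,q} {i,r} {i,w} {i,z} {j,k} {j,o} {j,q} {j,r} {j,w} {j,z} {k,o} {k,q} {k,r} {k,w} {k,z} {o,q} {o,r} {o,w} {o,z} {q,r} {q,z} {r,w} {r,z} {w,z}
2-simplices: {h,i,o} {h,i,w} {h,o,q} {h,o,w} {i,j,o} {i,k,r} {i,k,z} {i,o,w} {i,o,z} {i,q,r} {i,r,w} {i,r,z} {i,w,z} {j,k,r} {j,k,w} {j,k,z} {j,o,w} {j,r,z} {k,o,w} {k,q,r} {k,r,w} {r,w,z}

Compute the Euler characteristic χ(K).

n_0=9 n_1=32 n_2=22
χ=+9−32+22=-1

χ(K)=-1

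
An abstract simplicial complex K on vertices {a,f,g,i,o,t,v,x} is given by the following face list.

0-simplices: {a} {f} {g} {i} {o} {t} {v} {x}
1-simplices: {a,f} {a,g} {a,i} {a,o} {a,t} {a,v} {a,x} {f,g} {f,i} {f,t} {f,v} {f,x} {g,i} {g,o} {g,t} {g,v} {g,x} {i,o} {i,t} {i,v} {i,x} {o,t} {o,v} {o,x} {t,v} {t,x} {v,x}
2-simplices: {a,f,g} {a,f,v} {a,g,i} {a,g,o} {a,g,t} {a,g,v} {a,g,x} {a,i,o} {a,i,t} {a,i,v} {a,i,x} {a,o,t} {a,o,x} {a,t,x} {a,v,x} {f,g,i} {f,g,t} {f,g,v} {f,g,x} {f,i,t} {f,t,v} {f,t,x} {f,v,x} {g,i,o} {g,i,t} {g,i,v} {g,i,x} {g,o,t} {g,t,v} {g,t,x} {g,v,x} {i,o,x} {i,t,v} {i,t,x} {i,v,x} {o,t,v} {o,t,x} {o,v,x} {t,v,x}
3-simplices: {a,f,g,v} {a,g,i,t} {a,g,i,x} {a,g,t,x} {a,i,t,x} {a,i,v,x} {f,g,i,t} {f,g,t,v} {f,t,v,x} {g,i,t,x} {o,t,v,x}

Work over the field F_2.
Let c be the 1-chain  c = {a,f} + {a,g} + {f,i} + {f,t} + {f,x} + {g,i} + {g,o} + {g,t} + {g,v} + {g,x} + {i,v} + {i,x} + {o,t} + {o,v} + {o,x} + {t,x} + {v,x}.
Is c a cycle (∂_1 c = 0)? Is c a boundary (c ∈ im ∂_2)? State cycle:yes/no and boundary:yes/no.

n_0=8 n_1=27 n_2=39 n_3=11  [Z2]
∂1: piv[af,ag,ai,ao,at,av,ax] rk=7  ker:fg,fi,ft,fv,fx,gi,go,gt,gv,gx,io,it,iv,ix,ot,ov,ox,tv,tx,vx
∂2: piv[afg,afv,agi,ago,agt,agv,agx,aio,ait,aiv,aix,aot,aox,atx,avx,fgi,fgt,fgx,ftv,otv] rk=20  ker:fgv,fit,ftx,fvx,gio,git,giv,gix,got,gtv,gtx,gvx,iox,itv,itx,ivx,otx,ovx,tvx
∂3: piv[afgv,agit,agix,agtx,aitx,aivx,fgit,fgtv,ftvx,otvx] rk=10  ker:gitx
∂1c = 0
c vs im∂2: reduces to 0 ⇒ boundary

cycle:yes boundary:yes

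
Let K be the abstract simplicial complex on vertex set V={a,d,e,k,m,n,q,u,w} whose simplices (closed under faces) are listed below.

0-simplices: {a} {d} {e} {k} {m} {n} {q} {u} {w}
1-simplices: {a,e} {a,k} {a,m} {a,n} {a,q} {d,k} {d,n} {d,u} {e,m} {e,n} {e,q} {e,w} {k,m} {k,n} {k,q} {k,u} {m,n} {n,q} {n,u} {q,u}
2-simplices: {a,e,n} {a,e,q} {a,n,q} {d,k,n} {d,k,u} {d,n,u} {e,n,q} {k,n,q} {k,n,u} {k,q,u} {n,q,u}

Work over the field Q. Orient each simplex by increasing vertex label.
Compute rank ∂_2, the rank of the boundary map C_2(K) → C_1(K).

n_0=9 n_1=20 n_2=11  [Q]
∂1: piv[ae,ak,am,an,aq,dk,du,ew] rk=8  ker:dn,em,en,eq,km,kn,kq,ku,mn,nq,nu,qu
∂2: piv[aen,aeq,anq,dkn,dku,dnu,knq,kqu] rk=8  ker:enq,knu,nqu
rk∂_2=8

rank∂_2=8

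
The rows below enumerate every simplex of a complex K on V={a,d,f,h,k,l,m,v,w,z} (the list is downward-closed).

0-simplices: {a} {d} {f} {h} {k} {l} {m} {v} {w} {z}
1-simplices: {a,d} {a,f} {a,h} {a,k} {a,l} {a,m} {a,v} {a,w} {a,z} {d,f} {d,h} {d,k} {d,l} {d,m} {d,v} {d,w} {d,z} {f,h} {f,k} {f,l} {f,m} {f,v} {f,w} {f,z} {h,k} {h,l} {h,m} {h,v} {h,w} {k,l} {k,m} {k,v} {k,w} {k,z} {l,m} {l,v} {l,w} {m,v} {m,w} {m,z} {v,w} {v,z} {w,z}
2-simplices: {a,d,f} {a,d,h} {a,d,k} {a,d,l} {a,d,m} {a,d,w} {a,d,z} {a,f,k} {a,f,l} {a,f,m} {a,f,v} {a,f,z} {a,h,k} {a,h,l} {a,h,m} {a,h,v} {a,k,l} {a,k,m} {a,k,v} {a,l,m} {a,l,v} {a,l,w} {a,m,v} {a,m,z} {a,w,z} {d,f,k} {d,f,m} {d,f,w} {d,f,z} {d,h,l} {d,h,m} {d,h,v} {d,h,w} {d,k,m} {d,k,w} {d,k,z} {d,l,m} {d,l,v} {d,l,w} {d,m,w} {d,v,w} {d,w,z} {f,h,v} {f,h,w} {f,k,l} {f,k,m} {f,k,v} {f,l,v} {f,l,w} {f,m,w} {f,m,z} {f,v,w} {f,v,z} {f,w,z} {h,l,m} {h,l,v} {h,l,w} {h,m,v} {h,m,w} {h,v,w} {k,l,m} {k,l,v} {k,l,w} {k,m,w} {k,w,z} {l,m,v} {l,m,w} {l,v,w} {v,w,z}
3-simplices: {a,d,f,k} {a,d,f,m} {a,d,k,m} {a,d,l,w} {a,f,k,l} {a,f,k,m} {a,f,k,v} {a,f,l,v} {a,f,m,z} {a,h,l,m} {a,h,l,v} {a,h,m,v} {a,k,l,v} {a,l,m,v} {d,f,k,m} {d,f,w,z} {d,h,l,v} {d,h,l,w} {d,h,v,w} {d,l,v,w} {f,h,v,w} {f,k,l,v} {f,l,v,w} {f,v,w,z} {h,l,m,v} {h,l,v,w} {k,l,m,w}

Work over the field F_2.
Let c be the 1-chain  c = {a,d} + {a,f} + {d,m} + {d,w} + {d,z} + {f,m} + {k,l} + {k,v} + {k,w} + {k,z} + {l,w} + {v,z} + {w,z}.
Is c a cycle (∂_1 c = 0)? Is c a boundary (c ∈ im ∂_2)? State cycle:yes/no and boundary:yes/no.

cycle:yes boundary:yes

n_0=10 n_1=43 n_2=69 n_3=27  [Z2]
∂1: piv[ad,af,ah,ak,al,am,av,aw,az] rk=9  ker:df,dh,dk,dl,dm,dv,dw,dz,fh,fk,fl,fm,fv,fw,fz,hk,hl,hm,hv,hw,kl,km,kv,kw,kz,lm,lv,lw,mv,mw,mz,vw,vz,wz
∂2: piv[adf,adh,adk,adl,adm,adw,adz,afk,afl,afm,afv,afz,ahk,ahl,ahm,ahv,akl,akm,akv,alm,alv,alw,amv,amz,awz,dfw,dhv,dhw,dkw,dkz,dmw,dvw,fhv,fvz] rk=34  ker:dfk,dfm,dfz,dhl,dhm,dkm,dlm,dlv,dlw,dwz,fhw,fkl,fkm,fkv,flv,flw,fmw,fmz,fvw,fwz,hlm,hlv,hlw,hmv,hmw,hvw,klm,klv,klw,kmw,kwz,lmv,lmw,lvw,vwz
∂3: piv[adfk,adfm,adkm,adlw,afkl,afkm,afkv,aflv,afmz,ahlm,ahlv,ahmv,aklv,almv,dfwz,dhlv,dhlw,dhvw,dlvw,fhvw,flvw,fvwz,klmw] rk=23  ker:dfkm,fklv,hlmv,hlvw
∂1c = 0
c vs im∂2: reduces to 0 ⇒ boundary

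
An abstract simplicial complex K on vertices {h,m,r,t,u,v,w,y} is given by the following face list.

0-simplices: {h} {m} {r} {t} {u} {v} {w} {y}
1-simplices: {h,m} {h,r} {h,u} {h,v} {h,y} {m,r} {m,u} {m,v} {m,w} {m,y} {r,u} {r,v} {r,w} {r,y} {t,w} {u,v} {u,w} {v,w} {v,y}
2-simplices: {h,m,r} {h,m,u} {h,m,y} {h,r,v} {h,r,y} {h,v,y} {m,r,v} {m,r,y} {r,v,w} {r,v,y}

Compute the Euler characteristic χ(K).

n_0=8 n_1=19 n_2=10
χ=+8−19+10=-1

χ(K)=-1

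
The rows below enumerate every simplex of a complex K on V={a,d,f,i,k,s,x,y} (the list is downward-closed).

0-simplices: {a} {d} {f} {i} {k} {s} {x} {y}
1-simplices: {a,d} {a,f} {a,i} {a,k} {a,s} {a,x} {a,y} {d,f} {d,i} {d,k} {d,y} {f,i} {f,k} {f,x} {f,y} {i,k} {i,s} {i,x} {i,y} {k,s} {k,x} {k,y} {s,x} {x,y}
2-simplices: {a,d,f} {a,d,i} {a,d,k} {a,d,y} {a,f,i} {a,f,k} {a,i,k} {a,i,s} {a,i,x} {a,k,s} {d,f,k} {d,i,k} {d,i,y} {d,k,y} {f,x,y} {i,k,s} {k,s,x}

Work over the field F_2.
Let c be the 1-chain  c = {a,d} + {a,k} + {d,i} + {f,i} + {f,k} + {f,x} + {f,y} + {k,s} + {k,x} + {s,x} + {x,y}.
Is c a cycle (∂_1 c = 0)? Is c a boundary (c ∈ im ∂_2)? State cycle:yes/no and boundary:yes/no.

cycle:yes boundary:yes

n_0=8 n_1=24 n_2=17  [Z2]
∂1: piv[ad,af,ai,ak,as,ax,ay] rk=7  ker:df,di,dk,dy,fi,fk,fx,fy,ik,is,ix,iy,ks,kx,ky,sx,xy
∂2: piv[adf,adi,adk,ady,afi,afk,aik,ais,aix,aks,diy,dky,fxy,ksx] rk=14  ker:dfk,dik,iks
∂1c = 0
c vs im∂2: reduces to 0 ⇒ boundary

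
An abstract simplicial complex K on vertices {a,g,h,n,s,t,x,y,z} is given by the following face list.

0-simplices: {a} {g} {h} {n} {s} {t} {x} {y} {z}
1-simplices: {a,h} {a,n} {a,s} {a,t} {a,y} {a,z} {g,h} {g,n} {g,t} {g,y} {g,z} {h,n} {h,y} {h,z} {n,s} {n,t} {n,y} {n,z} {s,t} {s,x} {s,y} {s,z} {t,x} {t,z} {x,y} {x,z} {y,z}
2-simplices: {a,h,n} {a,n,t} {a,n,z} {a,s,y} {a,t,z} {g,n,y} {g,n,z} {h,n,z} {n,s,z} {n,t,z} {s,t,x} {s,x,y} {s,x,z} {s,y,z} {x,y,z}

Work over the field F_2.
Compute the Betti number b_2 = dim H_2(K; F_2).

n_0=9 n_1=27 n_2=15  [Z2]
∂1: piv[ah,an,as,at,ay,az,gh,sx] rk=8  ker:gn,gt,gy,gz,hn,hy,hz,ns,nt,ny,nz,st,sy,sz,tx,tz,xy,xz,yz
∂2: piv[ahn,ant,anz,asy,atz,gny,gnz,hnz,nsz,stx,sxy,sxz,syz] rk=13  ker:ntz,xyz
b_2=(15−13)−0=2

b_2=2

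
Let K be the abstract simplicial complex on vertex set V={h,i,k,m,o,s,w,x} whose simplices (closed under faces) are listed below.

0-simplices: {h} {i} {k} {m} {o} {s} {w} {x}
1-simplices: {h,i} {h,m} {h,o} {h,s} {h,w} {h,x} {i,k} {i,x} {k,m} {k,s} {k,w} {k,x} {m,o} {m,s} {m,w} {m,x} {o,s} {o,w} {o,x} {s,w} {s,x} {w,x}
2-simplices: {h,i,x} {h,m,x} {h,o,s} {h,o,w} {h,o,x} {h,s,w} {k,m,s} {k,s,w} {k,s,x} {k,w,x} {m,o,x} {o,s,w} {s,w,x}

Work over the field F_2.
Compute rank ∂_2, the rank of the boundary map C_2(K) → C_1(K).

n_0=8 n_1=22 n_2=13  [Z2]
∂1: piv[hi,hm,ho,hs,hw,hx,ik] rk=7  ker:ix,km,ks,kw,kx,mo,ms,mw,mx,os,ow,ox,sw,sx,wx
∂2: piv[hix,hmx,hos,how,hox,hsw,kms,ksw,ksx,kwx,mox] rk=11  ker:osw,swx
rk∂_2=11

rank∂_2=11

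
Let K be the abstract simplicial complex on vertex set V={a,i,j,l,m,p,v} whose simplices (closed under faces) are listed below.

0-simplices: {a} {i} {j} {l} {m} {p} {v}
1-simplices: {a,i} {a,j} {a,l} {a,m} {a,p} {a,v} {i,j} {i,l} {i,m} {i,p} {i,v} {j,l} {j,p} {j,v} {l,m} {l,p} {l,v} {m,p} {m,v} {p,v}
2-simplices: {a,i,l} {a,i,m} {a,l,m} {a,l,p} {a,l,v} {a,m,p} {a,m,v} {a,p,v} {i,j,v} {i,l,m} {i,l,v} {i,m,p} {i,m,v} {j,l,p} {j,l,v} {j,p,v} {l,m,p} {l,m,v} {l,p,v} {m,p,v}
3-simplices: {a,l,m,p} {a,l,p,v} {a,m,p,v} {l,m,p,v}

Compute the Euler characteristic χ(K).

n_0=7 n_1=20 n_2=20 n_3=4
χ=+7−20+20−4=3

χ(K)=3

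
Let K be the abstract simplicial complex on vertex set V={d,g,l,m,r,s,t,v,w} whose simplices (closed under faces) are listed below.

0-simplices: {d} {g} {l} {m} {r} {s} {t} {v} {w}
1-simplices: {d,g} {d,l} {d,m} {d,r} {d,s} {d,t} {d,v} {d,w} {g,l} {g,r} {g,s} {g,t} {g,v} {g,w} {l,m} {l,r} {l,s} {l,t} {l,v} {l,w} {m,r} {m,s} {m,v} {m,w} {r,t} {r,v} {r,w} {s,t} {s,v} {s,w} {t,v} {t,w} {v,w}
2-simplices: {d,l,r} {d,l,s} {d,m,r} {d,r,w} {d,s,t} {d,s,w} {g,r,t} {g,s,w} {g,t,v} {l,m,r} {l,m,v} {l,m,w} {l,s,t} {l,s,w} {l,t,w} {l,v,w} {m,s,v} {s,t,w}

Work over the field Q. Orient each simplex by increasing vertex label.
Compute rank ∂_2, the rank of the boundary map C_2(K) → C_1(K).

rank∂_2=17

n_0=9 n_1=33 n_2=18  [Q]
∂1: piv[dg,dl,dm,dr,ds,dt,dv,dw] rk=8  ker:gl,gr,gs,gt,gv,gw,lm,lr,ls,lt,lv,lw,mr,ms,mv,mw,rt,rv,rw,st,sv,sw,tv,tw,vw
∂2: piv[dlr,dls,dmr,drw,dst,dsw,grt,gsw,gtv,lmr,lmv,lmw,lst,lsw,ltw,lvw,msv] rk=17  ker:stw
rk∂_2=17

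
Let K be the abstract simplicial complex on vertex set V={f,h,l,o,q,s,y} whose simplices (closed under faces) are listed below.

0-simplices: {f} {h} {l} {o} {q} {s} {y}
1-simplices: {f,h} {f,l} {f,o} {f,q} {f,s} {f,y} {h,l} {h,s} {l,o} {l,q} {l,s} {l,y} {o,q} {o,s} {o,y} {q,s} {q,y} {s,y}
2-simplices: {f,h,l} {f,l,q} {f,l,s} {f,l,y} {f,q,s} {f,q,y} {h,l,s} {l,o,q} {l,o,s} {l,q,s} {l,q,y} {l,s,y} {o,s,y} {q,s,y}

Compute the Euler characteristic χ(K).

χ(K)=3

n_0=7 n_1=18 n_2=14
χ=+7−18+14=3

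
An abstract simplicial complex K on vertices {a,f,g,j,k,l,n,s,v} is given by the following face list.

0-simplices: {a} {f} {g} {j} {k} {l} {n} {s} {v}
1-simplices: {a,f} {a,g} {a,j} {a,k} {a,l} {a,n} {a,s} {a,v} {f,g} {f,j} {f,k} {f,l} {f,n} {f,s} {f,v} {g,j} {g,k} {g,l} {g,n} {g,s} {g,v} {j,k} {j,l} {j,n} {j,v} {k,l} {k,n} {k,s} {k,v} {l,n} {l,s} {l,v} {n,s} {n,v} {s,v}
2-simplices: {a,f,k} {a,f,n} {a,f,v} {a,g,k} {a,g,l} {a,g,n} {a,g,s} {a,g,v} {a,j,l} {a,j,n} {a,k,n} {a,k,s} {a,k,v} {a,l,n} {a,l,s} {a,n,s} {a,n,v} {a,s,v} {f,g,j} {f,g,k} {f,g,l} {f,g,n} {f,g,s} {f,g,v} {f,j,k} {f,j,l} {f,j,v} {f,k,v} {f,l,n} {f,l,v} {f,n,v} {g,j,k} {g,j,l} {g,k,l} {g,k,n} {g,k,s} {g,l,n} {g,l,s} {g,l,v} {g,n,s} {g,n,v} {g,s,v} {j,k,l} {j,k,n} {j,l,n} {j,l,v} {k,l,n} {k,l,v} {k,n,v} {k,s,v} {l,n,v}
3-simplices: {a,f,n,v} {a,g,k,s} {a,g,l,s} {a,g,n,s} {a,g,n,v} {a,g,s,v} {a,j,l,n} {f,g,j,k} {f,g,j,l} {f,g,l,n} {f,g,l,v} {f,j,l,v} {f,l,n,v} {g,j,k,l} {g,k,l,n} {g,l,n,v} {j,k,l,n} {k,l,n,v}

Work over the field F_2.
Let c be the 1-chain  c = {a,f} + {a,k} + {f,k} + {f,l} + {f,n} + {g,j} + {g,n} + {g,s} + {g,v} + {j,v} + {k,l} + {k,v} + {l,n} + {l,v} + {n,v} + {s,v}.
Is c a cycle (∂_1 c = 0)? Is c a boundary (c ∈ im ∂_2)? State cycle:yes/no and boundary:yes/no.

n_0=9 n_1=35 n_2=51 n_3=18  [Z2]
∂1: piv[af,ag,aj,ak,al,an,as,av] rk=8  ker:fg,fj,fk,fl,fn,fs,fv,gj,gk,gl,gn,gs,gv,jk,jl,jn,jv,kl,kn,ks,kv,ln,ls,lv,ns,nv,sv
∂2: piv[afk,afn,afv,agk,agl,agn,ags,agv,ajl,ajn,akn,aks,akv,aln,als,ans,anv,asv,fgj,fgk,fgl,fgs,fjk,fjl,fjv,flv,gkl] rk=27  ker:fgn,fgv,fkv,fln,fnv,gjk,gjl,gkn,gks,gln,gls,glv,gns,gnv,gsv,jkl,jkn,jln,jlv,kln,klv,knv,ksv,lnv
∂3: piv[afnv,agks,agls,agns,agnv,agsv,ajln,fgjk,fgjl,fgln,fglv,fjlv,flnv,gjkl,gkln,glnv,jkln,klnv] rk=18
∂1c = 0
c vs im∂2: reduces to 0 ⇒ boundary

cycle:yes boundary:yes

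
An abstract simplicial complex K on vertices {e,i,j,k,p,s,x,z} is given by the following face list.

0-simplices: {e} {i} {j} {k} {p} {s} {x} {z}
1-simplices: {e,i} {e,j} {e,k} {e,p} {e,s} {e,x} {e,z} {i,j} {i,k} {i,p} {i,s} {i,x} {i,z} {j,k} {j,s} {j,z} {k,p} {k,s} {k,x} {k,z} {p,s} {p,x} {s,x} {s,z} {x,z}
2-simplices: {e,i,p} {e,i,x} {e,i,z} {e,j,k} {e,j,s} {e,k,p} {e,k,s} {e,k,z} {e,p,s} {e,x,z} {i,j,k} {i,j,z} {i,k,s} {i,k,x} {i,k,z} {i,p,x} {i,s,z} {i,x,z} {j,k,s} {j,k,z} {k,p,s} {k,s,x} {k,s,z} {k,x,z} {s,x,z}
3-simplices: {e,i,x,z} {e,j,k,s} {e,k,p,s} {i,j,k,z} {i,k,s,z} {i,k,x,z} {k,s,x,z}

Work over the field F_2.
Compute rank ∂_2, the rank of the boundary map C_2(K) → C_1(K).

rank∂_2=18

n_0=8 n_1=25 n_2=25 n_3=7  [Z2]
∂1: piv[ei,ej,ek,ep,es,ex,ez] rk=7  ker:ij,ik,ip,is,ix,iz,jk,js,jz,kp,ks,kx,kz,ps,px,sx,sz,xz
∂2: piv[eip,eix,eiz,ejk,ejs,ekp,eks,ekz,eps,exz,ijk,ijz,iks,ikx,ikz,ipx,isz,ksx] rk=18  ker:ixz,jks,jkz,kps,ksz,kxz,sxz
∂3: piv[eixz,ejks,ekps,ijkz,iksz,ikxz,ksxz] rk=7
rk∂_2=18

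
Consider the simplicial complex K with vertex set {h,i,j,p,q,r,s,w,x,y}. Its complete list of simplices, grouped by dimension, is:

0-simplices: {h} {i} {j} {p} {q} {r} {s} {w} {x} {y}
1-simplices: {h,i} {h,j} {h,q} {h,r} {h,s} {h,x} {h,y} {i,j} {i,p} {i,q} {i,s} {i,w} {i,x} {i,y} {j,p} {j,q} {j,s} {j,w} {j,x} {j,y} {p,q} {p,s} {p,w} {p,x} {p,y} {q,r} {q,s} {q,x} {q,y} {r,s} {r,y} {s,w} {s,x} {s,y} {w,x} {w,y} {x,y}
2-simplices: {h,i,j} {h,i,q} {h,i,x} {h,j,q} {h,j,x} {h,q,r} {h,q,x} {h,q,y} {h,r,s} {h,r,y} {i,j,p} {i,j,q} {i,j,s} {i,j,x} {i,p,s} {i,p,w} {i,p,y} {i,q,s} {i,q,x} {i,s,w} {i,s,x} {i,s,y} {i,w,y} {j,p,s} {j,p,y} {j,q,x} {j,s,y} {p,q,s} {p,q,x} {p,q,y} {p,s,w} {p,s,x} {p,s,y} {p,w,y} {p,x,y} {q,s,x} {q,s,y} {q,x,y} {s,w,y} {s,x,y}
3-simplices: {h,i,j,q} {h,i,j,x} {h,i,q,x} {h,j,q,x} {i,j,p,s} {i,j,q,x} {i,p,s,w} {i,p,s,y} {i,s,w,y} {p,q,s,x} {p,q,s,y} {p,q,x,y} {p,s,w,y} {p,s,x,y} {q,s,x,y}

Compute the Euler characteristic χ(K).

χ(K)=-2

n_0=10 n_1=37 n_2=40 n_3=15
χ=+10−37+40−15=-2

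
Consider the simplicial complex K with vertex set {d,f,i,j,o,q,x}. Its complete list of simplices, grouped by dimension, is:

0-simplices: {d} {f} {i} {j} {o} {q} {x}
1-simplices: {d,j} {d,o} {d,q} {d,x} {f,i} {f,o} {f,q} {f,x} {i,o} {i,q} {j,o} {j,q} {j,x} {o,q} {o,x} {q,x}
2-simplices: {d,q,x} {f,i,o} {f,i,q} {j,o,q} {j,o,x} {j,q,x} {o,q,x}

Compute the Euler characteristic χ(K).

n_0=7 n_1=16 n_2=7
χ=+7−16+7=-2

χ(K)=-2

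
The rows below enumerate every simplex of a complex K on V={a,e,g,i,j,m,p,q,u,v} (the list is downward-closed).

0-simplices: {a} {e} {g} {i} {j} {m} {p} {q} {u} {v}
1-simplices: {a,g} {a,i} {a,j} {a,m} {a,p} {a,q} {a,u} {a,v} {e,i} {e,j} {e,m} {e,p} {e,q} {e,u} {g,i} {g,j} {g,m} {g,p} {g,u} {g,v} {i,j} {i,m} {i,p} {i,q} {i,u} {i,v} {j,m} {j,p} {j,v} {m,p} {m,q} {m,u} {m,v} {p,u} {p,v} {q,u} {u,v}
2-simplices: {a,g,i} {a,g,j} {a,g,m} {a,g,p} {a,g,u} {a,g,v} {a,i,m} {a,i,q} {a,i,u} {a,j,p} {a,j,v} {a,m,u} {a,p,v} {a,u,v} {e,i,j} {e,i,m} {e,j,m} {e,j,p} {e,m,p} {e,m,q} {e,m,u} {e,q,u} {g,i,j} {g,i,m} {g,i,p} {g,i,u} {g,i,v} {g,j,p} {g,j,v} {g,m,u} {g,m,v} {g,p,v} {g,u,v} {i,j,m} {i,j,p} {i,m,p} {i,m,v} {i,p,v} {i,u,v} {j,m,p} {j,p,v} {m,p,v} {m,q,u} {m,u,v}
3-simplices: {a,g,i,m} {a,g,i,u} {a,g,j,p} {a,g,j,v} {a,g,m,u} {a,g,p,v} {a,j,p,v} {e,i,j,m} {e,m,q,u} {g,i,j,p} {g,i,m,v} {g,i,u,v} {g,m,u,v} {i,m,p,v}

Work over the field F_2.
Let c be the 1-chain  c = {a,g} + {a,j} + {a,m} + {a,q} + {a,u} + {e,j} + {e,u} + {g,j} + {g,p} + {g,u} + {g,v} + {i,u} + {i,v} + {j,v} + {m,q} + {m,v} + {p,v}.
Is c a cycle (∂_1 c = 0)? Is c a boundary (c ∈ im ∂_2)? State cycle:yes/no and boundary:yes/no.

cycle:no boundary:no

n_0=10 n_1=37 n_2=44 n_3=14  [Z2]
∂1: piv[ag,ai,aj,am,ap,aq,au,av,ei] rk=9  ker:ej,em,ep,eq,eu,gi,gj,gm,gp,gu,gv,ij,im,ip,iq,iu,iv,jm,jp,jv,mp,mq,mu,mv,pu,pv,qu,uv
∂2: piv[agi,agj,agm,agp,agu,agv,aim,aiq,aiu,ajp,ajv,amu,apv,auv,eij,eim,ejm,ejp,emp,emq,emu,equ,gij,gip,giv,gmv] rk=26  ker:gim,giu,gjp,gjv,gmu,gpv,guv,ijm,ijp,imp,imv,ipv,iuv,jmp,jpv,mpv,mqu,muv
∂3: piv[agim,agiu,agjp,agjv,agmu,agpv,ajpv,eijm,emqu,gijp,gimv,giuv,gmuv,impv] rk=14
∂1c = {a} + {g} + {m} + {v}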